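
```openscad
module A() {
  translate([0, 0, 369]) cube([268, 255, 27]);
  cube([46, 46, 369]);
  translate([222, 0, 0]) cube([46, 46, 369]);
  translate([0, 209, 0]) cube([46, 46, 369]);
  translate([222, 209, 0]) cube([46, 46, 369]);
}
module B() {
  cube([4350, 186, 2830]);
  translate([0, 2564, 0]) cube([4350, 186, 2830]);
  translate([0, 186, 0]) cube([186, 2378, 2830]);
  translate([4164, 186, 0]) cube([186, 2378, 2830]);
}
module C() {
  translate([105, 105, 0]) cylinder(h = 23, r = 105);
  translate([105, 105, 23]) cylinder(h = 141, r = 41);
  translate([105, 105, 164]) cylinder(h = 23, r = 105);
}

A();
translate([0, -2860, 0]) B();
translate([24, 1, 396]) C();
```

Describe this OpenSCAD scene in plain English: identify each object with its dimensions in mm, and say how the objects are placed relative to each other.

A is a simple wooden stool: a rectangular seat 268 mm (x) by 255 mm (y), 27 mm thick, top face at z = 396 mm, on four square legs, each 46×46 mm in cross-section. The legs rest on z = 0, each flush with a corner of the seat.

B is a box-shaped house frame (walls only): outside footprint 4350×2750 mm, wall height 2830 mm, wall thickness 186 mm. The two y-facing walls run the full x-width; the two x-facing walls fit between the inner faces of the y-facing walls.

C is a spool: two coaxial disc flanges of radius 105 mm and thickness 23 mm, joined by a core cylinder of radius 41 mm and height 141 mm. The lower flange rests on z = 0 and the three cylinders share a vertical axis.

The house frame is on the floor beside the stool on its −y side. The spool is on top of the stool.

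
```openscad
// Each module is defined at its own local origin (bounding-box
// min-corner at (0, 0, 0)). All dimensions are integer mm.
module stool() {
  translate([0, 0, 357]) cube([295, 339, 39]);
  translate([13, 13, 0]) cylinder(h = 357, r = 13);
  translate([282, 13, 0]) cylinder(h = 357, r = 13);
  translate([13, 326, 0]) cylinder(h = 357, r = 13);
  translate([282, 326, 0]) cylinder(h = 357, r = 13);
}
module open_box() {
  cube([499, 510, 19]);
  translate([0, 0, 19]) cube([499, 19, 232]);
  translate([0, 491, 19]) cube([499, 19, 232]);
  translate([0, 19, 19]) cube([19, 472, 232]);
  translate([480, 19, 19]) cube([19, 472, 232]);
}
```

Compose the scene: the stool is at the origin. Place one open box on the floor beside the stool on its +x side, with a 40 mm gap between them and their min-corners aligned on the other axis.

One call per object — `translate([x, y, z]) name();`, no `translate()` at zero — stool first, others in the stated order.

stool();
translate([335, 0, 0]) open_box();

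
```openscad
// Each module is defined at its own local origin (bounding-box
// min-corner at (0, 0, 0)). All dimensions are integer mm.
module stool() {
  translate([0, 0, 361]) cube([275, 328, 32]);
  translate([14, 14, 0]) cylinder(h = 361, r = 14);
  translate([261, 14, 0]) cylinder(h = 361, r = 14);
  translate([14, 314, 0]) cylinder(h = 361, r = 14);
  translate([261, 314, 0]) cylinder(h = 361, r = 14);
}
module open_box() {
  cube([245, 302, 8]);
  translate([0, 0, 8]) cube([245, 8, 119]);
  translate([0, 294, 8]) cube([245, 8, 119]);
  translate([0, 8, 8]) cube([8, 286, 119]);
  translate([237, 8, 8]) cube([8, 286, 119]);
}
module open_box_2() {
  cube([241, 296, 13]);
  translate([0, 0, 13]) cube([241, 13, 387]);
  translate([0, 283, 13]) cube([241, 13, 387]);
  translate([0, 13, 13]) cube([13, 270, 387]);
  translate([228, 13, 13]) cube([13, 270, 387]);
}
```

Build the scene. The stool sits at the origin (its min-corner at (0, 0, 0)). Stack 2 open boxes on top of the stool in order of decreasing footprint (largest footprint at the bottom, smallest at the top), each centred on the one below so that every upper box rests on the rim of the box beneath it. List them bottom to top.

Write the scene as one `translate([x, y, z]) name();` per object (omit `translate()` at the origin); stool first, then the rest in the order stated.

stool();
translate([15, 13, 393]) open_box();
translate([17, 16, 520]) open_box_2();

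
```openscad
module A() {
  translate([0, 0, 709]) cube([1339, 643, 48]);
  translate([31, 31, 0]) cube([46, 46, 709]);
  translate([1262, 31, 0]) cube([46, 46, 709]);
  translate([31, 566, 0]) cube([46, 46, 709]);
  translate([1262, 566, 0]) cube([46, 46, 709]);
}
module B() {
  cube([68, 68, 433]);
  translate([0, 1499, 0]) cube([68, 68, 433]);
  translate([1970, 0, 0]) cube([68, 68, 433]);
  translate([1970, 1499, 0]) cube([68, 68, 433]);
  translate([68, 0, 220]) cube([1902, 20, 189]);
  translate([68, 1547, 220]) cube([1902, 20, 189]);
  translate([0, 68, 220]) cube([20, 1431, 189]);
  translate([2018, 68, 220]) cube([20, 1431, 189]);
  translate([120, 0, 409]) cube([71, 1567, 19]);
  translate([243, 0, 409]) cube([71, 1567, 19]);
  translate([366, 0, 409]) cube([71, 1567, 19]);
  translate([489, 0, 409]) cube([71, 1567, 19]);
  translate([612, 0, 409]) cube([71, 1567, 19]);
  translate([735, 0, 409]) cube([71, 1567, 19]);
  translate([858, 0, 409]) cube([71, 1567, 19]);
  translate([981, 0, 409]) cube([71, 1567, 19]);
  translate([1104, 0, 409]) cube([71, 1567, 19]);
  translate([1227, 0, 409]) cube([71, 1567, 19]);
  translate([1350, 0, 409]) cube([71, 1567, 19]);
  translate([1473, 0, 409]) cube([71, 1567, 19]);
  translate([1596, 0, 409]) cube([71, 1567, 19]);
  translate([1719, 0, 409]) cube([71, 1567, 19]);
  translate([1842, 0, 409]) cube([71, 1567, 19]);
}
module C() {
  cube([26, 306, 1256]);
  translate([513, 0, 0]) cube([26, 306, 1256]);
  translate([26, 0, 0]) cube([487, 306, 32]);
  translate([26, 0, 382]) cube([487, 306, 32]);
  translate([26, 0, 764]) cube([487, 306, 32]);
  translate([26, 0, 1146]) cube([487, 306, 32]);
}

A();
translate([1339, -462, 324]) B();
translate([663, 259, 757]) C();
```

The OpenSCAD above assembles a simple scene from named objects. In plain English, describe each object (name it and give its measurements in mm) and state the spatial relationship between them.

A is a table: top 1339 mm (x) × 643 mm (y), 48 mm thick, upper face at z = 757 mm, on four 46×46 mm square legs, each inset 31 mm from the nearest pair of top edges, running from z = 0 to the bottom of the top.

B is a bed frame 2038 mm long (x) by 1567 mm wide (y). Four 68×68 mm corner posts, 433 mm tall, at the corners of the footprint. Four rails of 20 mm thickness and 189 mm height run between adjacent posts with their undersides at z = 220 mm, their outer faces flush with the outside of the frame (the two x-running rails run between the posts' inner faces; the two y-running rails run between the posts' inner faces). 15 slats, each 71 mm wide (x) and 19 mm thick, lie across the top of the two x-running rails, running the full 1567 mm width of the frame in y; the slats are evenly spaced along x between the inner faces of the end posts with equal gaps (rounded down to the nearest mm) at the −x end and between each pair — any rounding remainder accumulates at the +x end.

C is a bookshelf 539 mm wide overall, 306 mm deep and 1256 mm tall. The two sides are 26 mm thick vertical panels. 4 horizontal shelves of 32 mm thickness span between the inner faces of the sides; the lowest shelf sits on the floor and shelves are stacked with a clear vertical gap of 350 mm between each pair.

The bed frame is beside the table with their tops flush at z = 757. The bookshelf is on top of the table.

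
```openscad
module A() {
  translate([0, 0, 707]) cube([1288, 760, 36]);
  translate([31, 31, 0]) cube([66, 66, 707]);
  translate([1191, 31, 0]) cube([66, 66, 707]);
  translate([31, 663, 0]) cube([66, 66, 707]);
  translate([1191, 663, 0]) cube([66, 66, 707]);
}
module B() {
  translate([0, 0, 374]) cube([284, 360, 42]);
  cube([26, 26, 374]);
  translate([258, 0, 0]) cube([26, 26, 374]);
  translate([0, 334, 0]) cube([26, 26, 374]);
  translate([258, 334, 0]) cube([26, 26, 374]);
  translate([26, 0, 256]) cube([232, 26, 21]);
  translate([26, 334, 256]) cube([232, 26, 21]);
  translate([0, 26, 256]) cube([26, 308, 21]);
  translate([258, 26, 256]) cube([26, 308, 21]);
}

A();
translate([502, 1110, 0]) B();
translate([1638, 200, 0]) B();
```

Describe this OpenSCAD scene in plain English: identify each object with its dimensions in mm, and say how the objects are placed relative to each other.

A is a table: top 1288 mm (x) × 760 mm (y), 36 mm thick, upper face at z = 743 mm, on four 66×66 mm square legs, each inset 31 mm from the nearest pair of top edges, running from z = 0 to the bottom of the top.

B is a four-legged stool. The seat is 284×360 mm, 42 mm thick, top at z = 416 mm. It stands on four square legs, each 26×26 mm in cross-section, from z = 0 to the seat underside, each flush with a corner of the seat. Four stretchers, 26 mm wide and 21 mm tall, connect adjacent legs with their undersides at z = 256 mm, each running between the inner faces of the legs it joins and aligned with the legs' outer faces on the other axis.

Two stools sit around the table at the +y, +x sides.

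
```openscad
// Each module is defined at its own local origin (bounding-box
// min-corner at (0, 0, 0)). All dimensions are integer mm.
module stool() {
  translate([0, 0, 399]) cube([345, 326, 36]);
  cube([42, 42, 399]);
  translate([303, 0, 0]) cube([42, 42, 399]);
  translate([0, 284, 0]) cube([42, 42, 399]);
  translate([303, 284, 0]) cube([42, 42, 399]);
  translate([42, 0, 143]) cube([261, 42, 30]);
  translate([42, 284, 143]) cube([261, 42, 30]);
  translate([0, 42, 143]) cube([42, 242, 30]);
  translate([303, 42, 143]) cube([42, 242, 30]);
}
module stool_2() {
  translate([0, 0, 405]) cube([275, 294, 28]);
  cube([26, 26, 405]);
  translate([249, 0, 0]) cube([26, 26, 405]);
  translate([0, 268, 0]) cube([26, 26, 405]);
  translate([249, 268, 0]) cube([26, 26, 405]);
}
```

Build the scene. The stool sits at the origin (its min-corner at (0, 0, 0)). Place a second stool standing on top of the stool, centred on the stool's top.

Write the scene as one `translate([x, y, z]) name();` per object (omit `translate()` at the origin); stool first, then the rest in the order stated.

stool();
translate([35, 16, 435]) stool_2();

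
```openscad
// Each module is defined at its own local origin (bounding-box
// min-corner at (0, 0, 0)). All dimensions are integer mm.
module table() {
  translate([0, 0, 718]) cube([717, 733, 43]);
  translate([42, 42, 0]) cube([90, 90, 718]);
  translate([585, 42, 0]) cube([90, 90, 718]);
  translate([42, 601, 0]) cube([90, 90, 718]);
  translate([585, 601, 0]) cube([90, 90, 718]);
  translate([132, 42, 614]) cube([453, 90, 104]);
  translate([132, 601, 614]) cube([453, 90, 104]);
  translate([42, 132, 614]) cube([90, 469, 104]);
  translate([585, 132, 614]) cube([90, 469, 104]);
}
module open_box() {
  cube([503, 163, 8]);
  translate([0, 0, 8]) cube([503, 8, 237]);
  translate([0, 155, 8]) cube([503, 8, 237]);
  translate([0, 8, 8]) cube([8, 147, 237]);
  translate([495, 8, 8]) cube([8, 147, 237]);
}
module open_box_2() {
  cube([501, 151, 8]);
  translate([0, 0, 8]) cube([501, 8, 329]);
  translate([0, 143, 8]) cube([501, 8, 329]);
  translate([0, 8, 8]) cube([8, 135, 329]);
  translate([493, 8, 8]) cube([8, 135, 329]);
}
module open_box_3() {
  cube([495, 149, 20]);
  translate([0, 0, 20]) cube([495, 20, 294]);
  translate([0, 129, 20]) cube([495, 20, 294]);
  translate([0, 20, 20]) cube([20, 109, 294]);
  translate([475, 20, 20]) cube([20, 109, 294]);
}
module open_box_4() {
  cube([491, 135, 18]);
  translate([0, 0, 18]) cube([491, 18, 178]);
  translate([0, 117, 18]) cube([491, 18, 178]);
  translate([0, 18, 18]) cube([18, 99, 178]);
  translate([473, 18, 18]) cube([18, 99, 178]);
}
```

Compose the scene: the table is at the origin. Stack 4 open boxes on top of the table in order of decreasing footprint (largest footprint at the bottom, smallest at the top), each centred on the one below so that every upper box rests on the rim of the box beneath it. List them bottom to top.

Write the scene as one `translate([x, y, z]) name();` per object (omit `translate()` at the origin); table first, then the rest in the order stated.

table();
translate([107, 285, 761]) open_box();
translate([108, 291, 1006]) open_box_2();
translate([111, 292, 1343]) open_box_3();
translate([113, 299, 1657]) open_box_4();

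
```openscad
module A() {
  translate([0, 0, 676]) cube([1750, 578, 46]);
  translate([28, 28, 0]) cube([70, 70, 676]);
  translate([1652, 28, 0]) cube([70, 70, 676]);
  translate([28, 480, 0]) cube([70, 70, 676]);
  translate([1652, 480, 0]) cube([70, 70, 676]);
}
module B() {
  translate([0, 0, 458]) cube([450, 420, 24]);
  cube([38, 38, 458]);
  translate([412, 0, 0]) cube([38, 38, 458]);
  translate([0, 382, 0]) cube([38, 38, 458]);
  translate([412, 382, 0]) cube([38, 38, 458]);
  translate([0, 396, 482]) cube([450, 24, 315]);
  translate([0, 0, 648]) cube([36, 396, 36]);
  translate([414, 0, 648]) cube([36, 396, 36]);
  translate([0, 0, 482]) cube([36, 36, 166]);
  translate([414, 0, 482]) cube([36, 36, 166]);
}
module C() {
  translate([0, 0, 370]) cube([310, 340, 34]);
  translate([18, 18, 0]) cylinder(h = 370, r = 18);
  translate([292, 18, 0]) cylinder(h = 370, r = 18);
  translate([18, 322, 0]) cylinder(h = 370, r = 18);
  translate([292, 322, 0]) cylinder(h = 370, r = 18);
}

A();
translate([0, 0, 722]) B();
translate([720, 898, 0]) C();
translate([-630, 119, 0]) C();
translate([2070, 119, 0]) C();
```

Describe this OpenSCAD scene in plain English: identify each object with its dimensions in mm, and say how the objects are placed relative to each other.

A is a rectangular dining table. The top is 1750×578×46 mm with its upper surface at z = 722 mm. It stands on four 70×70 mm square legs, each inset 28 mm from the nearest pair of top edges, running from the floor to the underside of the top.

B is a chair: 450×420 mm seat, 24 mm thick, top at z = 482 mm, on four 38 mm square corner legs flush with the seat edges. A 24 mm thick backrest slab spans the full seat width, extending 315 mm above the seat top, its back face flush with the seat's +y edge. Two armrests of 36×36 mm section run along each side from the seat's front edge to the front of the backrest, top faces 202 mm above the seat top and outer faces flush with the seat's x-edges; a 36×36 mm post under the front of each armrest stands on the seat at the front corner.

C is a simple wooden stool: a rectangular seat 310 mm (x) by 340 mm (y), 34 mm thick, top face at z = 404 mm, on four round legs, each 36 mm in diameter. The legs rest on z = 0, each leg's axis is inset half a diameter from the nearest pair of seat edges (so the leg's bounding box is flush with the corner).

The chair is on top of the table. Three stools sit around the table at the +y, −x, +x sides.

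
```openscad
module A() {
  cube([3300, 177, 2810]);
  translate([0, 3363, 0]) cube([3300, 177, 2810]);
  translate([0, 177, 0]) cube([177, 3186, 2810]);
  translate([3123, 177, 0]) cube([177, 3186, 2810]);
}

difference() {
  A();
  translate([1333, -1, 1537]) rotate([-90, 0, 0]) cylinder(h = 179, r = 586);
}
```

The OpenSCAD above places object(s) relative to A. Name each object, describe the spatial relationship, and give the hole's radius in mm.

A is a house frame. The house frame has a circular hole through its front wall. The hole's radius is 586 mm.

The subtracted cylinder has r = 586 mm.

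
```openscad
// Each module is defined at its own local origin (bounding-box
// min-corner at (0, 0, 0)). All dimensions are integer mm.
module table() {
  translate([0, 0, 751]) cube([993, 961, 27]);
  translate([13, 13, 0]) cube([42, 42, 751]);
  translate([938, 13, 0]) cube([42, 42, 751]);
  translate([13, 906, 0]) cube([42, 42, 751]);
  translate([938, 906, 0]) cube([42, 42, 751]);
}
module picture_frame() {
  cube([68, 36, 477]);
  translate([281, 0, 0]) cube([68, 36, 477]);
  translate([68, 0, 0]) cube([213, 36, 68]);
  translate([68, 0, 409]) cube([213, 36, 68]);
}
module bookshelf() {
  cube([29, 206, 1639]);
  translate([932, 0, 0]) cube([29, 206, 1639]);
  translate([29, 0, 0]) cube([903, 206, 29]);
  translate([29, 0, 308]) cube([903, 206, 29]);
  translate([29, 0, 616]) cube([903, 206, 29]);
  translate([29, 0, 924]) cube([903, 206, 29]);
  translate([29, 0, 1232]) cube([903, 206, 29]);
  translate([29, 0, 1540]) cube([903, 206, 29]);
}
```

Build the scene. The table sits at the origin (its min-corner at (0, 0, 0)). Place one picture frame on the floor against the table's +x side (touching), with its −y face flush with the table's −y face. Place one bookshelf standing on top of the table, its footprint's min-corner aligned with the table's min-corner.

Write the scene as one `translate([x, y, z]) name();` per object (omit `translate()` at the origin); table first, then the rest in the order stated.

table();
translate([993, 0, 0]) picture_frame();
translate([0, 0, 778]) bookshelf();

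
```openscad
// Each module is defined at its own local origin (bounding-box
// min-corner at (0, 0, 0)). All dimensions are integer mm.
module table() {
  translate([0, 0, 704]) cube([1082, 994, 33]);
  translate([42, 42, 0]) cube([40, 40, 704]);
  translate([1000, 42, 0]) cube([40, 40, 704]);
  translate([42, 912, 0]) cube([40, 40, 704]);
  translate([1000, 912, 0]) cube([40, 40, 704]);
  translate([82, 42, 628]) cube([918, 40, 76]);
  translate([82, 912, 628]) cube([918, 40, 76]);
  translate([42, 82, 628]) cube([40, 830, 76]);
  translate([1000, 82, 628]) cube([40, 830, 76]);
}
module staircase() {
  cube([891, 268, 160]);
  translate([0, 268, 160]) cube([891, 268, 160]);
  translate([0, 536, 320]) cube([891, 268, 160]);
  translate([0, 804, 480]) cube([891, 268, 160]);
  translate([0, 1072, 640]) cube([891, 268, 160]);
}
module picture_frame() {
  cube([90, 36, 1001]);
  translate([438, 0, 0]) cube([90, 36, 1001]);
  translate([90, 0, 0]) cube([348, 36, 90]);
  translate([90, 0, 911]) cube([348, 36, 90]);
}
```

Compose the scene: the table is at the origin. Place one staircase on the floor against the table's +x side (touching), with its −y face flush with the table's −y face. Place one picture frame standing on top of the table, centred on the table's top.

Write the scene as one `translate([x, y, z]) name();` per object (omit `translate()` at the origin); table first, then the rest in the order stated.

table();
translate([1082, 0, 0]) staircase();
translate([277, 479, 737]) picture_frame();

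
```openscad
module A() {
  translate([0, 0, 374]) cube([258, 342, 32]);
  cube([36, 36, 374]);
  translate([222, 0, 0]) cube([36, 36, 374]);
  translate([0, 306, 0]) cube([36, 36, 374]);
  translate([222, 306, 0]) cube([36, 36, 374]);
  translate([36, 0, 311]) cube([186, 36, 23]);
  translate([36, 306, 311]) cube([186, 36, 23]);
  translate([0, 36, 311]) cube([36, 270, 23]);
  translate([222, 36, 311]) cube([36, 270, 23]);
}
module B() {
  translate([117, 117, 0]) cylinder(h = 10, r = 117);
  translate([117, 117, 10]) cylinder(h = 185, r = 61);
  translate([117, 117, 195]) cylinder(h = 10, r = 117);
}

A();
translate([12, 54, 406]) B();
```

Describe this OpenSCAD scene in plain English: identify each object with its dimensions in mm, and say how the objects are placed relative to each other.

A is a simple wooden stool: a rectangular seat 258 mm (x) by 342 mm (y), 32 mm thick, top face at z = 406 mm, on four square legs, each 36×36 mm in cross-section. The legs rest on z = 0, each flush with a corner of the seat. Four stretchers, 36 mm wide and 23 mm tall, connect adjacent legs with their undersides at z = 311 mm, each running between the inner faces of the legs it joins and aligned with the legs' outer faces on the other axis.

B is a spool: two coaxial disc flanges of radius 117 mm and thickness 10 mm, joined by a core cylinder of radius 61 mm and height 185 mm. The lower flange rests on z = 0 and the three cylinders share a vertical axis.

The spool is on top of the stool, centred.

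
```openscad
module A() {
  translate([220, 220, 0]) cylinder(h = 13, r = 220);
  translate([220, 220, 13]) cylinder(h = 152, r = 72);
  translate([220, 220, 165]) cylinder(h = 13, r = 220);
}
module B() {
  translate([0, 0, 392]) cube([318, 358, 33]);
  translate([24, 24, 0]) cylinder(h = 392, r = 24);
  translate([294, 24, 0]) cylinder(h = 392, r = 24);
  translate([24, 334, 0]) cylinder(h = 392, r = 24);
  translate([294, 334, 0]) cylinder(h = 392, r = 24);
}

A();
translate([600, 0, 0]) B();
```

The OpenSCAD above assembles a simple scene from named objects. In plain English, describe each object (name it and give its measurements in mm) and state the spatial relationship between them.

A is a spool: two coaxial disc flanges of radius 220 mm and thickness 13 mm, joined by a core cylinder of radius 72 mm and height 152 mm. The lower flange rests on z = 0 and the three cylinders share a vertical axis.

B is a four-legged stool. The seat is a 318×358×33 mm slab whose top surface is at z = 425 mm; four round legs, each 48 mm in diameter, run from the floor (z = 0) to the underside of the seat, each leg's axis is inset half a diameter from the nearest pair of seat edges (so the leg's bounding box is flush with the corner).

The stool is on the floor beside the spool on its +x side.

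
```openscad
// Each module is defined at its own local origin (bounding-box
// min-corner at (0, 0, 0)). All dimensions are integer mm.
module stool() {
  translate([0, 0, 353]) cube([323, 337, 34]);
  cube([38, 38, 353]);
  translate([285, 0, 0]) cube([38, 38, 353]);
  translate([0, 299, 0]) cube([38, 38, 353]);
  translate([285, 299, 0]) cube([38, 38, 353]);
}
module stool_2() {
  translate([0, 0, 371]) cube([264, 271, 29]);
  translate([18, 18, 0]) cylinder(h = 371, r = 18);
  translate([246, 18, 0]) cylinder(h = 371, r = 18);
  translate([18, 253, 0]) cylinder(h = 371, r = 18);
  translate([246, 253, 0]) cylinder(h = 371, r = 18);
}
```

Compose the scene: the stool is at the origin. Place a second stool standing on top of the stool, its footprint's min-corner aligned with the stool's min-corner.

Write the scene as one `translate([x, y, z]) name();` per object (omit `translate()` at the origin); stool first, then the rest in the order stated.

stool();
translate([0, 0, 387]) stool_2();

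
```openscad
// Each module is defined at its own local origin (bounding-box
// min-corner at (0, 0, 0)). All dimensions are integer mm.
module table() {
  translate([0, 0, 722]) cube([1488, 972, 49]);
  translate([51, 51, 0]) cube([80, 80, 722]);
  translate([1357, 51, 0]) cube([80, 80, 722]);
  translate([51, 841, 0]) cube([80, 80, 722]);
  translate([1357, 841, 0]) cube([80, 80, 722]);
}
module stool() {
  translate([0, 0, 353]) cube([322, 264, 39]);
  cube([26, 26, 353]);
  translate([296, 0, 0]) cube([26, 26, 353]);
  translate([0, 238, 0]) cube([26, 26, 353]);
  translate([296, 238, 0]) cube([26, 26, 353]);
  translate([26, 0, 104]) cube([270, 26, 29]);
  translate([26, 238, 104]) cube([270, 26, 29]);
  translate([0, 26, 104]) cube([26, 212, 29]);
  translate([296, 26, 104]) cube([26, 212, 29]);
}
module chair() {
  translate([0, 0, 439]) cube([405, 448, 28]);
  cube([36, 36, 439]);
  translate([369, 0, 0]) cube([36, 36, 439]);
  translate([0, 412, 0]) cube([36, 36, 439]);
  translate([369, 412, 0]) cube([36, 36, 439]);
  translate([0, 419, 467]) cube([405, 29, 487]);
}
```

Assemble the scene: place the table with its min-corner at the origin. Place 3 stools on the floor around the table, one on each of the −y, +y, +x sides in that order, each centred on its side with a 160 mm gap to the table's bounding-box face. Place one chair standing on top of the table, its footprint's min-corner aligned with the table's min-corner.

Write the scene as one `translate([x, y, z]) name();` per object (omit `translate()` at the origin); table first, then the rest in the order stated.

table();
translate([583, -424, 0]) stool();
translate([583, 1132, 0]) stool();
translate([1648, 354, 0]) stool();
translate([0, 0, 771]) chair();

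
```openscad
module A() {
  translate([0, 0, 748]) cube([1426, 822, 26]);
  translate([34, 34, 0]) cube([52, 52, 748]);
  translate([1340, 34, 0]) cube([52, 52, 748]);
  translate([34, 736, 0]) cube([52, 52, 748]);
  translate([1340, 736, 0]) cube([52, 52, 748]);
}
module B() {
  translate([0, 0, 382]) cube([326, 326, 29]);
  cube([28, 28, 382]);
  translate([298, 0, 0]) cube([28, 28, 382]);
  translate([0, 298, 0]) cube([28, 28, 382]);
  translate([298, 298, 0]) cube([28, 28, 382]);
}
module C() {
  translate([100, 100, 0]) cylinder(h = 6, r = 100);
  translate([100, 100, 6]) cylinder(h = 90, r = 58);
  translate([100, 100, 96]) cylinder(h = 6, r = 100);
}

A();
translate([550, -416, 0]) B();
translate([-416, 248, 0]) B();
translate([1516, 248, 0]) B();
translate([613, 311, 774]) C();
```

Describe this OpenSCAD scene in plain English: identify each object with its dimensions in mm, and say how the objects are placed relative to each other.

A is a table: top 1426 mm (x) × 822 mm (y), 26 mm thick, upper face at z = 774 mm, on four 52×52 mm square legs, each inset 34 mm from the nearest pair of top edges, running from z = 0 to the bottom of the top.

B is a four-legged stool. The seat is a 326×326×29 mm slab whose top surface is at z = 411 mm; four square legs, each 28×28 mm in cross-section, run from the floor (z = 0) to the underside of the seat, each flush with a corner of the seat.

C is a spool: two coaxial disc flanges of radius 100 mm and thickness 6 mm, joined by a core cylinder of radius 58 mm and height 90 mm. The lower flange rests on z = 0 and the three cylinders share a vertical axis.

Three stools sit around the table at the −y, −x, +x sides. The spool is on top of the table, centred.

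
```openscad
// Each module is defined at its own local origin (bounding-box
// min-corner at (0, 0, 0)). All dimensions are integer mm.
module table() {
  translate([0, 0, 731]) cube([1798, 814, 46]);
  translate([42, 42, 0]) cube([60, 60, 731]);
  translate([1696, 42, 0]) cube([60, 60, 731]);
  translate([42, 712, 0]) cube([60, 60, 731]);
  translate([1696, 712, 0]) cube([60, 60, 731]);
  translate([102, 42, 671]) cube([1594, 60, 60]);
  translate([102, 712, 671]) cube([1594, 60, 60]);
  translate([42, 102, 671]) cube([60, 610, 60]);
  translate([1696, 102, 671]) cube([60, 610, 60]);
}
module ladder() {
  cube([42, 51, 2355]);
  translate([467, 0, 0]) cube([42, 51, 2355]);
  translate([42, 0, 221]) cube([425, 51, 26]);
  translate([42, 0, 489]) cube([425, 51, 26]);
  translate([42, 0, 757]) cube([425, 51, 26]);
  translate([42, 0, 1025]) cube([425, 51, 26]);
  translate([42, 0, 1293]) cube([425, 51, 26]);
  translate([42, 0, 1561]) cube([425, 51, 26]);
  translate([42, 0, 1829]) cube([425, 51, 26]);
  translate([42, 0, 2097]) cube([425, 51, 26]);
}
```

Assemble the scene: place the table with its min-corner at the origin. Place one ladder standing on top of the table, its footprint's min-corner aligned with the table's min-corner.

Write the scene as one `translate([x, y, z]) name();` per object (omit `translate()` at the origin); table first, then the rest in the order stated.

table();
translate([0, 0, 777]) ladder();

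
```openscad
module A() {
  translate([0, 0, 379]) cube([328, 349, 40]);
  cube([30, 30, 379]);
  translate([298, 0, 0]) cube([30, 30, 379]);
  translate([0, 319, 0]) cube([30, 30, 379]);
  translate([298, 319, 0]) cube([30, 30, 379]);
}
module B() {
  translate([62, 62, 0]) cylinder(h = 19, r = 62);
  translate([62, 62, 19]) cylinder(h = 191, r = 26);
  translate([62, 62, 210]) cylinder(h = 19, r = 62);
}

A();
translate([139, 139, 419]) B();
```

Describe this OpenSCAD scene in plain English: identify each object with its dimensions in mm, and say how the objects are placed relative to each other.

A is a simple wooden stool: a rectangular seat 328 mm (x) by 349 mm (y), 40 mm thick, top face at z = 419 mm, on four square legs, each 30×30 mm in cross-section. The legs rest on z = 0, each flush with a corner of the seat.

B is a spool: two coaxial disc flanges of radius 62 mm and thickness 19 mm, joined by a core cylinder of radius 26 mm and height 191 mm. The lower flange rests on z = 0 and the three cylinders share a vertical axis.

The spool is on top of the stool.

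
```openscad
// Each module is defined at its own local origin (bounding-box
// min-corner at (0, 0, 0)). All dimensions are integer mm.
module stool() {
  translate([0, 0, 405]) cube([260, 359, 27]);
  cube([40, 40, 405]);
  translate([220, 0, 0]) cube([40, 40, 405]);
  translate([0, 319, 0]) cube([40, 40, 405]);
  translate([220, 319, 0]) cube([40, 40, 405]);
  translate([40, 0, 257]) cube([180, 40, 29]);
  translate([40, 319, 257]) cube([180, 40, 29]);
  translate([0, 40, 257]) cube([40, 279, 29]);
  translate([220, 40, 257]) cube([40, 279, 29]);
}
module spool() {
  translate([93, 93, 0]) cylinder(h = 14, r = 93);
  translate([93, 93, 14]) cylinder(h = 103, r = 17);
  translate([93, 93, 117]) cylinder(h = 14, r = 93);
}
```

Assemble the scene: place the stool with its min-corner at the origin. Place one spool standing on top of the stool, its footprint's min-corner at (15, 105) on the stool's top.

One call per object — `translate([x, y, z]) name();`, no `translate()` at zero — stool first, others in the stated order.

stool();
translate([15, 105, 432]) spool();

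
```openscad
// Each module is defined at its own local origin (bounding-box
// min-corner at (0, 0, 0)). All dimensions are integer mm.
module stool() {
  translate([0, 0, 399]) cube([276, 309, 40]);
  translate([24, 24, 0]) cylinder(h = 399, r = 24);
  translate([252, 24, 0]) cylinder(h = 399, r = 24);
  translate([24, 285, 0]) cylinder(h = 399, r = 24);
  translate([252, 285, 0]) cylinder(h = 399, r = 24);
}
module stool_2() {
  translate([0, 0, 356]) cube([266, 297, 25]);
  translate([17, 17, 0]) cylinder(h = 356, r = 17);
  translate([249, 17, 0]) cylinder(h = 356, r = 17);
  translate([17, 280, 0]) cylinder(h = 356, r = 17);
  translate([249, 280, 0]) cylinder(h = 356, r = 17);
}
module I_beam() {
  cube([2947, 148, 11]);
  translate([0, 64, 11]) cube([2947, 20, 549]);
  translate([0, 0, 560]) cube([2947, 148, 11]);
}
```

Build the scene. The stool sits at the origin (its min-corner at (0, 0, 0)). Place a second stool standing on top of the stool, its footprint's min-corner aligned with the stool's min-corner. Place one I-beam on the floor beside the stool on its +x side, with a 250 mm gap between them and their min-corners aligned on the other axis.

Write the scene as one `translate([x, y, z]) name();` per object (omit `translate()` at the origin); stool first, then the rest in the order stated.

stool();
translate([0, 0, 439]) stool_2();
translate([526, 0, 0]) I_beam();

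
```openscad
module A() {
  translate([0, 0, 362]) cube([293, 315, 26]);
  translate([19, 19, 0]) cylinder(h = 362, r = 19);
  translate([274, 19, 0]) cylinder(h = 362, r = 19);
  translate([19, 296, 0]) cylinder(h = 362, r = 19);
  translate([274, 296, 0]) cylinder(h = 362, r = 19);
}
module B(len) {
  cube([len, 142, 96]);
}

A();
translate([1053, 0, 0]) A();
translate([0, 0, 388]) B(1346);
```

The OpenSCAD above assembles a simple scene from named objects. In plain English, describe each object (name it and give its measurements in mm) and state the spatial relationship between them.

A is a simple wooden stool: a rectangular seat 293 mm (x) by 315 mm (y), 26 mm thick, top face at z = 388 mm, on four round legs, each 38 mm in diameter. The legs rest on z = 0, each leg's axis is inset half a diameter from the nearest pair of seat edges (so the leg's bounding box is flush with the corner).

B is a rectangular beam 1346 mm long (x), 142 mm deep (y), 96 mm thick (z).

The beam spans the tops of two stools placed 760 mm apart, resting at z = 388 mm.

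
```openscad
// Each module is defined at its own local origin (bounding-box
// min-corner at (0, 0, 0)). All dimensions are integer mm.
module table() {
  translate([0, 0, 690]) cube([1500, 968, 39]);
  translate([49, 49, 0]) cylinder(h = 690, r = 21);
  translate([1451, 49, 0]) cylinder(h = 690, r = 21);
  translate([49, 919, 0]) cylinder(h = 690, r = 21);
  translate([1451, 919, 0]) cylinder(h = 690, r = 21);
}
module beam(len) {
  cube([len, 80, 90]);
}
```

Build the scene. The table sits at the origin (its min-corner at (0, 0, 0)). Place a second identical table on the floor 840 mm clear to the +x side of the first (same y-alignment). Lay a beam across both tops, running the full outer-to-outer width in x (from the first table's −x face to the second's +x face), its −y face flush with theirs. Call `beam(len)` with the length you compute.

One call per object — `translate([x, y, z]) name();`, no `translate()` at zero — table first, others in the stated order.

table();
translate([2340, 0, 0]) table();
translate([0, 0, 729]) beam(3840);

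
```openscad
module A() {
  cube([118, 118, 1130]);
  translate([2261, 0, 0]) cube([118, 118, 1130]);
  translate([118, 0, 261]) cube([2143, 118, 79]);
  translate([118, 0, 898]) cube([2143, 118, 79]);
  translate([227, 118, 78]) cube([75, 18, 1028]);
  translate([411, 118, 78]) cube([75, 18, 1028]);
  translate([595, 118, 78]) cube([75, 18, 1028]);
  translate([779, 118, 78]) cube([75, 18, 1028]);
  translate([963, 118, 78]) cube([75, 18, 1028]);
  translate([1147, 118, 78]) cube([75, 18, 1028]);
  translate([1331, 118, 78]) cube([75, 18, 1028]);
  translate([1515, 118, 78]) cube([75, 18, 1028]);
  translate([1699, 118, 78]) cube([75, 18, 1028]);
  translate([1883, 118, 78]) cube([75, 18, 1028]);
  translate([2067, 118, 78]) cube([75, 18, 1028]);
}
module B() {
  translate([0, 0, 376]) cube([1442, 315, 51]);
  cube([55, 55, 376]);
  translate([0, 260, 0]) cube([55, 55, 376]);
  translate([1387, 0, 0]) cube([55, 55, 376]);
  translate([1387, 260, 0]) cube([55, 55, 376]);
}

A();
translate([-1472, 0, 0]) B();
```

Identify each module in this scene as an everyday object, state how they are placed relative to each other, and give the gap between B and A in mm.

A is a fence section. B is a bench. The bench is on the floor beside the fence section on its −x side. The gap between the bench and the fence section is 30 mm.

The bench's nearest face is 30 mm from the fence section's −x face.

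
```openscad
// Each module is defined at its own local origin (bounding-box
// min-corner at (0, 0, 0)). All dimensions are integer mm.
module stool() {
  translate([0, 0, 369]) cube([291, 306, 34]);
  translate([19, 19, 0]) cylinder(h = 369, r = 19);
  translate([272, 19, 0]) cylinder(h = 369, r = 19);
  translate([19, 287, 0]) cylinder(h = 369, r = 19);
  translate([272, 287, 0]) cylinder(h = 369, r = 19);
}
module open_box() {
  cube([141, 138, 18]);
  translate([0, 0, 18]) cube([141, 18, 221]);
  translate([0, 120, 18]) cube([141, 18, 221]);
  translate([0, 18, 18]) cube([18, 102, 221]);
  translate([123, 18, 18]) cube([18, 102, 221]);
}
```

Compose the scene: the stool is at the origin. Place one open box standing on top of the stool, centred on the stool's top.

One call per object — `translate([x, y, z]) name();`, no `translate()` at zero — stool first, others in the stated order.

stool();
translate([75, 84, 403]) open_box();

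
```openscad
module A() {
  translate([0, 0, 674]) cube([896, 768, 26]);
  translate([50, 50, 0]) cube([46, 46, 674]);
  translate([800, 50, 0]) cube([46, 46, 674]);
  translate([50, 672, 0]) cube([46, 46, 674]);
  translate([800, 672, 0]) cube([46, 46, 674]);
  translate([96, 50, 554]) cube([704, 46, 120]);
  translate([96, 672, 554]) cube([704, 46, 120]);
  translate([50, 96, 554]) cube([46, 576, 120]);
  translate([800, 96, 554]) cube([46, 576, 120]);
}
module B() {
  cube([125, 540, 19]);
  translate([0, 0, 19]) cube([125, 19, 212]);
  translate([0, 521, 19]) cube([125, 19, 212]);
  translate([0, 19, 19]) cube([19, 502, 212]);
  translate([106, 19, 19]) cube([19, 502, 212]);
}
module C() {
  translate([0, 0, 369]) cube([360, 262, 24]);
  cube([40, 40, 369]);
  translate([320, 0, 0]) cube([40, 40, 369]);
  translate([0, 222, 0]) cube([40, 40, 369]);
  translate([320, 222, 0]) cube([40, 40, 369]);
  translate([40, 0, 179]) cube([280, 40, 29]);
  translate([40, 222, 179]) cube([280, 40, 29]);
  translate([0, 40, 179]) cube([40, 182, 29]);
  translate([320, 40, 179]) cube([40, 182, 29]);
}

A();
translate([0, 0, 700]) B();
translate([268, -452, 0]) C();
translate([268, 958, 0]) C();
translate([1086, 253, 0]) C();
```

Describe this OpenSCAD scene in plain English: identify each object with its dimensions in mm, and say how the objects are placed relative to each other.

A is a table: top 896 mm (x) × 768 mm (y), 26 mm thick, upper face at z = 700 mm, on four 46×46 mm square legs, each inset 50 mm from the nearest pair of top edges, running from z = 0 to the bottom of the top. Four apron rails, 46 mm thick and 120 mm tall, run between adjacent legs with their top edges flush with the underside of the top and their outer faces flush with the legs' outer faces.

B is an open-topped rectangular box: outside dimensions 125×540×231 mm, with a uniform wall and base thickness of 19 mm. The base is a full 125×540 slab on the floor; four walls sit on top of the base. The front and back walls (the −y and +y sides) span the full width; the two side walls fit between them.

C is a simple wooden stool: a rectangular seat 360 mm (x) by 262 mm (y), 24 mm thick, top face at z = 393 mm, on four square legs, each 40×40 mm in cross-section. The legs rest on z = 0, each flush with a corner of the seat. Four stretchers, 40 mm wide and 29 mm tall, connect adjacent legs with their undersides at z = 179 mm, each running between the inner faces of the legs it joins and aligned with the legs' outer faces on the other axis.

The open box is on top of the table. Three stools sit around the table at the −y, +y, +x sides.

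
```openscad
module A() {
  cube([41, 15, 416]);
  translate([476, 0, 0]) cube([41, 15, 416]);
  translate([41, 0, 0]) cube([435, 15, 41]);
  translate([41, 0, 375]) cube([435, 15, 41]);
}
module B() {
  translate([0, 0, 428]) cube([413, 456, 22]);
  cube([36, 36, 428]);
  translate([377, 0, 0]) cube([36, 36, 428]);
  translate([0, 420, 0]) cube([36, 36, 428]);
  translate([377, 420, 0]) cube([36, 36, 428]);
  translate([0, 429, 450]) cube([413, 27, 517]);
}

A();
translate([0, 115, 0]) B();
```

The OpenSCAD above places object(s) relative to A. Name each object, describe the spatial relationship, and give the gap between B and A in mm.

A is a picture frame. B is a chair. The chair is on the floor beside the picture frame on its +y side. The gap between the chair and the picture frame is 100 mm.

The chair's nearest face is 100 mm from the picture frame's +y face.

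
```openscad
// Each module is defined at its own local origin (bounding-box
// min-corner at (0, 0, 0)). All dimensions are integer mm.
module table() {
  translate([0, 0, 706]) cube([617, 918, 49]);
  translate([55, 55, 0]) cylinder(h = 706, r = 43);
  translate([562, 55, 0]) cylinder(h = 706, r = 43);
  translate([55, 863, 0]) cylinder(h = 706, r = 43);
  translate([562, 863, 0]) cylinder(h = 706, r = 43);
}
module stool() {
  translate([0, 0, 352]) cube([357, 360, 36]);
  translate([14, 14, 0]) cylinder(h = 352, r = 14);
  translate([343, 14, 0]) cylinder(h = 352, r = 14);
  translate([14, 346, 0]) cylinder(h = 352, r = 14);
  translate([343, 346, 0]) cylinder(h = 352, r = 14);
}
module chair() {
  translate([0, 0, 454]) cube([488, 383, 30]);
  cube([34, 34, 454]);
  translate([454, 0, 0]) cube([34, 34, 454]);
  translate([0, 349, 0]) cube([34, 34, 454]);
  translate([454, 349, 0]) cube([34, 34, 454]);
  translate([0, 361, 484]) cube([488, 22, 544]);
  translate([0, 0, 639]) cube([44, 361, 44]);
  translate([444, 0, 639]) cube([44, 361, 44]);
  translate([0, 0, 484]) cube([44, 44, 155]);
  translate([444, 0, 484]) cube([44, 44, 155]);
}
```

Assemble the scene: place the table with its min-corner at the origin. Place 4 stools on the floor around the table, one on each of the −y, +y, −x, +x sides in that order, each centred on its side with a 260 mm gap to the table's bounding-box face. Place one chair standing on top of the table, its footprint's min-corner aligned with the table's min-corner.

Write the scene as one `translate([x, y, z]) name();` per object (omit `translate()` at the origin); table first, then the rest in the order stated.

table();
translate([130, -620, 0]) stool();
translate([130, 1178, 0]) stool();
translate([-617, 279, 0]) stool();
translate([877, 279, 0]) stool();
translate([0, 0, 755]) chair();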